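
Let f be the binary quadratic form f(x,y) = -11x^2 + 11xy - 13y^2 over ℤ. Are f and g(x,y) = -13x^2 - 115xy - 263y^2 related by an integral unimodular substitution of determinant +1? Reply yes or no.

D₁ = -451, D₂ = -451
f is negative-definite; reduce −f:
−f: translate: b→11 (≡-11 mod 22), so (11,-11,13)→(11,11,13)
−f: reduced (well bottom): (11,11,13) with a≤c, −a<b≤a
flip sign back: reduced form of f is (-11,-11,-13)
g is negative-definite; reduce −g:
−g: translate: b→11 (≡115 mod 26), so (13,115,263)→(13,11,11)
−g: flip: (13,11,11)→(11,-11,13)
−g: translate: b→11 (≡-11 mod 22), so (11,-11,13)→(11,11,13)
−g: reduced (well bottom): (11,11,13) with a≤c, −a<b≤a
flip sign back: reduced form of g is (-11,-11,-13)
reduced forms (-11, -11, -13) vs (-11, -11, -13) ⇒ equivalent

yes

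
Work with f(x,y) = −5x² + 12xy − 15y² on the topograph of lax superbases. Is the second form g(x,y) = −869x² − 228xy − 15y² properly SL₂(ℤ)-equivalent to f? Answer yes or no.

D₁ = -156, D₂ = -156
f is negative-definite; reduce −f:
−f: translate: b→-2 (≡-12 mod 10), so (5,-12,15)→(5,-2,8)
−f: reduced (well bottom): (5,-2,8) with a≤c, −a<b≤a
flip sign back: reduced form of f is (-5,2,-8)
g is negative-definite; reduce −g:
−g: flip: (869,228,15)→(15,-228,869)
−g: translate: b→12 (≡-228 mod 30), so (15,-228,869)→(15,12,5)
−g: flip: (15,12,5)→(5,-12,15)
−g: translate: b→-2 (≡-12 mod 10), so (5,-12,15)→(5,-2,8)
−g: reduced (well bottom): (5,-2,8) with a≤c, −a<b≤a
flip sign back: reduced form of g is (-5,2,-8)
reduced forms (-5, 2, -8) vs (-5, 2, -8) ⇒ equivalent

yes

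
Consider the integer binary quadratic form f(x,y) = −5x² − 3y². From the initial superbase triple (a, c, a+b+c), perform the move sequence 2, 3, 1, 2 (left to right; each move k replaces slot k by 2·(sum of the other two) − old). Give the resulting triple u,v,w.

start (-5,-3,-8) = (f(1,0),f(0,1),f(1,1))
replace slot 2: 2·((-5)+(-8)) − (-3) = -23 → (-5,-23,-8)
replace slot 3: 2·((-5)+(-23)) − (-8) = -48 → (-5,-23,-48)
replace slot 1: 2·((-23)+(-48)) − (-5) = -137 → (-137,-23,-48)
replace slot 2: 2·((-137)+(-48)) − (-23) = -347 → (-137,-347,-48)

-137,-347,-48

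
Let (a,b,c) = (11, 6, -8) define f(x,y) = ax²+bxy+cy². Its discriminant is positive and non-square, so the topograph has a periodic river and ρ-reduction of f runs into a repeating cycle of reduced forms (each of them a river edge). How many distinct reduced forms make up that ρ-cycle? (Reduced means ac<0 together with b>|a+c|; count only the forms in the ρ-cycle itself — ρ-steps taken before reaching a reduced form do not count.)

D = 388, ⌊√D⌋ = 19
river: ρ → (-8,10,9)
river: ρ → (9,8,-9)
river: ρ → (-9,10,8)
river: ρ → (8,6,-11)
river: ρ → (-11,16,3)
river: ρ → (3,14,-16)
river: ρ → (-16,18,1)
river: ρ → (1,18,-16)
river: ρ → (-16,14,3)
river: ρ → (3,16,-11)
river: ρ → (-11,6,8)
river: ρ → (8,10,-9)
river: ρ → (-9,8,9)
river: ρ → (9,10,-8)
river: ρ → (-8,6,11)
river: ρ → (11,16,-3)
river: ρ → (-3,14,16)
river: ρ → (16,18,-1)
river: ρ → (-1,18,16)
river: ρ → (16,14,-3)
river: ρ → (-3,16,11)
river: ρ → (11,6,-8)
ρ-cycle length = 22 (tail of 0 descent steps not counted)

22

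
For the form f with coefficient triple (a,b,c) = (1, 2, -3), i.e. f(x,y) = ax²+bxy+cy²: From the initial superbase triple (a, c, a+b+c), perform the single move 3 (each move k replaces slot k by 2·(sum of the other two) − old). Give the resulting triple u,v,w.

start (1,-3,0) = (f(1,0),f(0,1),f(1,1))
replace slot 3: 2·(1+(-3)) − 0 = -4 → (1,-3,-4)

1,-3,-4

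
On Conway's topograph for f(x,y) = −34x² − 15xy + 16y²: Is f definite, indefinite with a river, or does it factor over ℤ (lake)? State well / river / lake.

D = b²−4ac = (-15)² − 4·(-34)·16 = 2401
D = 49² is a perfect square ⇒ form factors over ℤ ⇒ lakes

lake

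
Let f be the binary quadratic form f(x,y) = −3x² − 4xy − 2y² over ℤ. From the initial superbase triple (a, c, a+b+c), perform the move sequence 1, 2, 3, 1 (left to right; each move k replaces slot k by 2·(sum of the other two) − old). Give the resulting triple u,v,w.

start (-3,-2,-9) = (f(1,0),f(0,1),f(1,1))
replace slot 1: 2·((-2)+(-9)) − (-3) = -19 → (-19,-2,-9)
replace slot 2: 2·((-19)+(-9)) − (-2) = -54 → (-19,-54,-9)
replace slot 3: 2·((-19)+(-54)) − (-9) = -137 → (-19,-54,-137)
replace slot 1: 2·((-54)+(-137)) − (-19) = -363 → (-363,-54,-137)

-363,-54,-137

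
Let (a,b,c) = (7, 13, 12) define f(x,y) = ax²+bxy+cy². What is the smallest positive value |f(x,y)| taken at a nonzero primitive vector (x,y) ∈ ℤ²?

translate: b→-1 (≡13 mod 14), so (7,13,12)→(7,-1,6)
flip: (7,-1,6)→(6,1,7)
reduced (well bottom): (6,1,7) with a≤c, −a<b≤a
well minimum = a = 6

6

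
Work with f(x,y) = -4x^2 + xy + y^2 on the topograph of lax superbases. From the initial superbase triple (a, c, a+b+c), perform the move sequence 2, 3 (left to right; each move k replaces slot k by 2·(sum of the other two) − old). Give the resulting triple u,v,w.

start (-4,1,-2) = (f(1,0),f(0,1),f(1,1))
replace slot 2: 2·((-4)+(-2)) − 1 = -13 → (-4,-13,-2)
replace slot 3: 2·((-4)+(-13)) − (-2) = -32 → (-4,-13,-32)

-4,-13,-32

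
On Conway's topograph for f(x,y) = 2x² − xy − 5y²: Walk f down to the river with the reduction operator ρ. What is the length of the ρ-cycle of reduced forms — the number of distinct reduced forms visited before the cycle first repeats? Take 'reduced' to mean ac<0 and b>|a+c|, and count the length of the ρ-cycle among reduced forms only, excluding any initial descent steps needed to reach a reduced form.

D = 41, ⌊√D⌋ = 6
descent: ρ → (-5,1,2)
descent: ρ → (2,3,-4)  [lands on river]
river: ρ → (-4,5,1)
river: ρ → (1,5,-4)
river: ρ → (-4,3,2)
river: ρ → (2,5,-2)
river: ρ → (-2,3,4)
river: ρ → (4,5,-1)
river: ρ → (-1,5,4)
river: ρ → (4,3,-2)
river: ρ → (-2,5,2)
ρ-cycle length = 10 (tail of 2 descent steps not counted)

10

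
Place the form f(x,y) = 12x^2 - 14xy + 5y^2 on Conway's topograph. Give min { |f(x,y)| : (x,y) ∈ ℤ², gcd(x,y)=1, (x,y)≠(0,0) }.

translate: b→10 (≡-14 mod 24), so (12,-14,5)→(12,10,3)
flip: (12,10,3)→(3,-10,12)
translate: b→2 (≡-10 mod 6), so (3,-10,12)→(3,2,4)
reduced (well bottom): (3,2,4) with a≤c, −a<b≤a
well minimum = a = 3

3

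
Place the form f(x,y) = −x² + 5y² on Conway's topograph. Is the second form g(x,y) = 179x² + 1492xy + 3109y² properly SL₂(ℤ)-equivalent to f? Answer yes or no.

D₁ = 20, D₂ = 20
river cycle of f (length 2): (-1, 4, 1), (1, 4, -1)
river cycle of g (length 2): (-1, 4, 1), (1, 4, -1)
cycles coincide ⇒ equivalent

yes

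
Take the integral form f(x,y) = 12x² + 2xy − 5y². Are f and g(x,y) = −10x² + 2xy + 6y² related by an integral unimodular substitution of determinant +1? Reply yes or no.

D₁ = 244, D₂ = 244
river cycle of f (length 22): (-5, 8, 9), (9, 10, -4), (-4, 14, 3), (3, 10, -12), (-12, 14, 1), (1, 14, -12), (-12, 10, 3), (3, 14, -4), (-4, 10, 9), (9, 8, -5), … (12 more)
river cycle of g (length 6): (6, 10, -6), (-6, 14, 2), (2, 14, -6), (-6, 10, 6), (6, 14, -2), (-2, 14, 6)
cycles differ ⇒ inequivalent

no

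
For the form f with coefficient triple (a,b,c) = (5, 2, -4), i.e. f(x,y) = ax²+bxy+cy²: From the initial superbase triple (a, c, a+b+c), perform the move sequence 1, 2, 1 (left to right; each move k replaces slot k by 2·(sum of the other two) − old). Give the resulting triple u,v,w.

start (5,-4,3) = (f(1,0),f(0,1),f(1,1))
replace slot 1: 2·((-4)+3) − 5 = -7 → (-7,-4,3)
replace slot 2: 2·((-7)+3) − (-4) = -4 → (-7,-4,3)
replace slot 1: 2·((-4)+3) − (-7) = 5 → (5,-4,3)

5,-4,3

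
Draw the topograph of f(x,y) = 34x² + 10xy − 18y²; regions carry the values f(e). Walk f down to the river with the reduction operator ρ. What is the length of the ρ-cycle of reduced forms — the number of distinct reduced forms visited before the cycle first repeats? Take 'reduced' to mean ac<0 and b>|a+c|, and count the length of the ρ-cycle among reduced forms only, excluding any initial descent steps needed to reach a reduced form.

D = 2548, ⌊√D⌋ = 50
descent: ρ → (-18,26,26)  [lands on river]
river: ρ → (26,26,-18)
river: ρ → (-18,46,6)
river: ρ → (6,50,-2)
river: ρ → (-2,50,6)
river: ρ → (6,46,-18)
ρ-cycle length = 6 (tail of 1 descent step not counted)

6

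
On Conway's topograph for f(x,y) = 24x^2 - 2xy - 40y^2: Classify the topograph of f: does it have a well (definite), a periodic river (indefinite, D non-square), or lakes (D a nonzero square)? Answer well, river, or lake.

D = b²−4ac = (-2)² − 4·24·(-40) = 3844
D = 62² is a perfect square ⇒ form factors over ℤ ⇒ lakes

lake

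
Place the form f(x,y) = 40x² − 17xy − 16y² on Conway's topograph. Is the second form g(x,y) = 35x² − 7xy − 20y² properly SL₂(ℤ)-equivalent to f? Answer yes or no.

D₁ = 2849, D₂ = 2849
river cycle of f (length 6): (-16, 49, 7), (7, 49, -16), (-16, 47, 10), (10, 53, -1), (-1, 53, 10), (10, 47, -16)
river cycle of g (length 10): (-20, 47, 8), (8, 49, -14), (-14, 35, 29), (29, 23, -20), (-20, 17, 32), (32, 47, -5), (-5, 53, 2), (2, 51, -31), (-31, 11, 22), (22, 33, -20)
cycles differ ⇒ inequivalent

no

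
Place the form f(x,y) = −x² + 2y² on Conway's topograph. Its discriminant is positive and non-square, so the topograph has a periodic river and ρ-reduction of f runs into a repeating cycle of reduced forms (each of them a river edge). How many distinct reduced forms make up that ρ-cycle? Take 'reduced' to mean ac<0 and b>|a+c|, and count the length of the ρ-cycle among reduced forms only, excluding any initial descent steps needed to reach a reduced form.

D = 8, ⌊√D⌋ = 2
descent: ρ → (2,0,-1)
descent: ρ → (-1,2,1)  [lands on river]
river: ρ → (1,2,-1)
ρ-cycle length = 2 (tail of 2 descent steps not counted)

2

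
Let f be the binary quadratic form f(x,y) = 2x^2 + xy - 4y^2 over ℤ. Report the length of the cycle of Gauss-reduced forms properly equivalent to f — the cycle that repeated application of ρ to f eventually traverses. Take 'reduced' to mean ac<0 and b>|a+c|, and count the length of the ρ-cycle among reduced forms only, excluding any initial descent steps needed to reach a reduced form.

D = 33, ⌊√D⌋ = 5
descent: ρ → (-4,-1,2)
descent: ρ → (2,5,-1)  [lands on river]
river: ρ → (-1,5,2)
river: ρ → (2,3,-3)
river: ρ → (-3,3,2)
ρ-cycle length = 4 (tail of 2 descent steps not counted)

4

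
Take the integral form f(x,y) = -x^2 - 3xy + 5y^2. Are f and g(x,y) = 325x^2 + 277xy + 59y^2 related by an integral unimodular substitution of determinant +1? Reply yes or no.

D₁ = 29, D₂ = 29
river cycle of f (length 2): (-1, 5, 1), (1, 5, -1)
river cycle of g (length 2): (-1, 5, 1), (1, 5, -1)
cycles coincide ⇒ equivalent

yes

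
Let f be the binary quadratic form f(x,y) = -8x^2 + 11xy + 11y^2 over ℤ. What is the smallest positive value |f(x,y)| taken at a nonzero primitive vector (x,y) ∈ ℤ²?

river: ρ → (11,11,-8)
river: ρ → (-8,21,1)
river: ρ → (1,21,-8)
river: ρ → (-8,11,11)
closes: descent 0, river 4
min |a| on river = 1

1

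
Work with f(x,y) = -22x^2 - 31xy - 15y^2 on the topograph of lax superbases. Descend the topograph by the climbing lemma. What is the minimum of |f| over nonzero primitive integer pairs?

translate: b→-13 (≡31 mod 44), so (22,31,15)→(22,-13,6)
flip: (22,-13,6)→(6,13,22)
translate: b→1 (≡13 mod 12), so (6,13,22)→(6,1,15)
reduced (well bottom): (6,1,15) with a≤c, −a<b≤a
well minimum |f| = |-6| = 6 (negative-definite)

6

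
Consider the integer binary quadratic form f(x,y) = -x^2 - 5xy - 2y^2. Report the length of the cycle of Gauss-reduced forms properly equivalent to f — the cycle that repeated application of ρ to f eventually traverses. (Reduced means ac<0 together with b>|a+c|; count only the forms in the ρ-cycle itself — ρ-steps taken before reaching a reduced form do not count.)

D = 17, ⌊√D⌋ = 4
descent: ρ → (-2,1,2)  [lands on river]
river: ρ → (2,3,-1)
river: ρ → (-1,3,2)
river: ρ → (2,1,-2)
river: ρ → (-2,3,1)
river: ρ → (1,3,-2)
ρ-cycle length = 6 (tail of 1 descent step not counted)

6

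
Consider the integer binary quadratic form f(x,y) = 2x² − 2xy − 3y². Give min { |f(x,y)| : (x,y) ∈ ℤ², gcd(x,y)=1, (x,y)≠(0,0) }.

descent: ρ → (-3,2,2)  [lands on river]
river: ρ → (2,2,-3)
river: ρ → (-3,4,1)
river: ρ → (1,4,-3)
closes: descent 1, river 4
min |a| on river = 1

1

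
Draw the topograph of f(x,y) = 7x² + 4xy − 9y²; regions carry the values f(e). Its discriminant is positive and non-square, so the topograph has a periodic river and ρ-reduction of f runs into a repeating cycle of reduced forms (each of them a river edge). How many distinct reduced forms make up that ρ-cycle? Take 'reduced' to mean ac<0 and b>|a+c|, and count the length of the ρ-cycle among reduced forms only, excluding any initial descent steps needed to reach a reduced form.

D = 268, ⌊√D⌋ = 16
river: ρ → (-9,14,2)
river: ρ → (2,14,-9)
river: ρ → (-9,4,7)
river: ρ → (7,10,-6)
river: ρ → (-6,14,3)
river: ρ → (3,16,-1)
river: ρ → (-1,16,3)
river: ρ → (3,14,-6)
river: ρ → (-6,10,7)
river: ρ → (7,4,-9)
ρ-cycle length = 10 (tail of 0 descent steps not counted)

10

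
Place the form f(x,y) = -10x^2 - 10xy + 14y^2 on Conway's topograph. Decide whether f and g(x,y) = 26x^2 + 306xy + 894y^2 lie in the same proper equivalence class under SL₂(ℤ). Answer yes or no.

D₁ = 660, D₂ = 660
river cycle of f (length 4): (14, 10, -10), (-10, 10, 14), (14, 18, -6), (-6, 18, 14)
river cycle of g (length 4): (-6, 18, 14), (14, 10, -10), (-10, 10, 14), (14, 18, -6)
cycles coincide ⇒ equivalent

yes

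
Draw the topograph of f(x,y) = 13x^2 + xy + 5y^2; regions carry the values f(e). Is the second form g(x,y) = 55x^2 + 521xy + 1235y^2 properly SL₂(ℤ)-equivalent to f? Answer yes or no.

D₁ = -259, D₂ = -259
f: flip: (13,1,5)→(5,-1,13)
f: reduced (well bottom): (5,-1,13) with a≤c, −a<b≤a
g: translate: b→-29 (≡521 mod 110), so (55,521,1235)→(55,-29,5)
g: flip: (55,-29,5)→(5,29,55)
g: translate: b→-1 (≡29 mod 10), so (5,29,55)→(5,-1,13)
g: reduced (well bottom): (5,-1,13) with a≤c, −a<b≤a
reduced forms (5, -1, 13) vs (5, -1, 13) ⇒ equivalent

yes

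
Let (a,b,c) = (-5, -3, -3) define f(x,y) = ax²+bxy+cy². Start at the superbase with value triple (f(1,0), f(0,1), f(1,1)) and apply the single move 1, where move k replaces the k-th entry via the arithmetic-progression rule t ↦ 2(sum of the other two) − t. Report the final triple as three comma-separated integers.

start (-5,-3,-11) = (f(1,0),f(0,1),f(1,1))
replace slot 1: 2·((-3)+(-11)) − (-5) = -23 → (-23,-3,-11)

-23,-3,-11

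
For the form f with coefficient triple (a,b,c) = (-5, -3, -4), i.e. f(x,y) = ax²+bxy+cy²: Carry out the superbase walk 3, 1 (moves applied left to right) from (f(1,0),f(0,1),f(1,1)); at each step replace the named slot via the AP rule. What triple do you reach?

start (-5,-4,-12) = (f(1,0),f(0,1),f(1,1))
replace slot 3: 2·((-5)+(-4)) − (-12) = -6 → (-5,-4,-6)
replace slot 1: 2·((-4)+(-6)) − (-5) = -15 → (-15,-4,-6)

-15,-4,-6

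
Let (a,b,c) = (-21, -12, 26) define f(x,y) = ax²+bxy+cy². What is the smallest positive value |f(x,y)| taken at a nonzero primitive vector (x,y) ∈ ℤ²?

descent: ρ → (26,12,-21)  [lands on river]
river: ρ → (-21,30,17)
river: ρ → (17,38,-13)
river: ρ → (-13,40,14)
river: ρ → (14,44,-7)
river: ρ → (-7,40,26)
closes: descent 1, river 6
min |a| on river = 7

7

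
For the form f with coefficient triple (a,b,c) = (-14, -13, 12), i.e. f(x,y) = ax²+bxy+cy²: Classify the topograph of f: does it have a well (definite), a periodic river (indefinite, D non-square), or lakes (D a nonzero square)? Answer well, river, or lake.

D = b²−4ac = (-13)² − 4·(-14)·12 = 841
D = 29² is a perfect square ⇒ form factors over ℤ ⇒ lakes

lake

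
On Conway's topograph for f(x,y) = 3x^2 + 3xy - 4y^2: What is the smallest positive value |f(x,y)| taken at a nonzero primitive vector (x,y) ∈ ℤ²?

river: ρ → (-4,5,2)
river: ρ → (2,7,-1)
river: ρ → (-1,7,2)
river: ρ → (2,5,-4)
river: ρ → (-4,3,3)
river: ρ → (3,3,-4)
closes: descent 0, river 6
min |a| on river = 1

1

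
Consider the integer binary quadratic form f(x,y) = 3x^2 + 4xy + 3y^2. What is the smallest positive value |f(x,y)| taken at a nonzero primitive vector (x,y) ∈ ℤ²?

translate: b→-2 (≡4 mod 6), so (3,4,3)→(3,-2,2)
flip: (3,-2,2)→(2,2,3)
reduced (well bottom): (2,2,3) with a≤c, −a<b≤a
well minimum = a = 2

2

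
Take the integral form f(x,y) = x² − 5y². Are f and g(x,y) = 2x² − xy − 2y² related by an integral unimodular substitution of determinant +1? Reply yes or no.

D₁ = 20, D₂ = 17
discriminants differ ⇒ not SL₂(ℤ)-equivalent

no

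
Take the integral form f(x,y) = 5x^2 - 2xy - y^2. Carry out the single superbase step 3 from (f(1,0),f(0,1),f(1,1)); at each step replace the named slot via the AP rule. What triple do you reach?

start (5,-1,2) = (f(1,0),f(0,1),f(1,1))
replace slot 3: 2·(5+(-1)) − 2 = 6 → (5,-1,6)

5,-1,6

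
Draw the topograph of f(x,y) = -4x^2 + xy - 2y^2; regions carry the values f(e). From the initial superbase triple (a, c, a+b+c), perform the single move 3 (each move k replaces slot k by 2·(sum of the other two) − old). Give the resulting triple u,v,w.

start (-4,-2,-5) = (f(1,0),f(0,1),f(1,1))
replace slot 3: 2·((-4)+(-2)) − (-5) = -7 → (-4,-2,-7)

-4,-2,-7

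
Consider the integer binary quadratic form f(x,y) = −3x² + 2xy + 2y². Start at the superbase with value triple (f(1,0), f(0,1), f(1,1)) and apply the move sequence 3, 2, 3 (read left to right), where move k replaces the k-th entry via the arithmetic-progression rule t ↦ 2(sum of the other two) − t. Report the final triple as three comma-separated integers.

start (-3,2,1) = (f(1,0),f(0,1),f(1,1))
replace slot 3: 2·((-3)+2) − 1 = -3 → (-3,2,-3)
replace slot 2: 2·((-3)+(-3)) − 2 = -14 → (-3,-14,-3)
replace slot 3: 2·((-3)+(-14)) − (-3) = -31 → (-3,-14,-31)

-3,-14,-31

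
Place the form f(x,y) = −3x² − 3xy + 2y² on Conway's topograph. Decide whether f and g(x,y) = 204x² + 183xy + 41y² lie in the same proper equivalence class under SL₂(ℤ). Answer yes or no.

D₁ = 33, D₂ = 33
river cycle of f (length 4): (2, 3, -3), (-3, 3, 2), (2, 5, -1), (-1, 5, 2)
river cycle of g (length 4): (2, 3, -3), (-3, 3, 2), (2, 5, -1), (-1, 5, 2)
cycles coincide ⇒ equivalent

yes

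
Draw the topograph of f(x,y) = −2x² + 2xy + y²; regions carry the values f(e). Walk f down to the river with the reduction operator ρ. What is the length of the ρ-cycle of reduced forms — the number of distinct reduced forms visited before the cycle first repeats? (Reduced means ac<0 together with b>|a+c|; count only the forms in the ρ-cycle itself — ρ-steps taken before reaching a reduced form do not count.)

D = 12, ⌊√D⌋ = 3
river: ρ → (1,2,-2)
river: ρ → (-2,2,1)
ρ-cycle length = 2 (tail of 0 descent steps not counted)

2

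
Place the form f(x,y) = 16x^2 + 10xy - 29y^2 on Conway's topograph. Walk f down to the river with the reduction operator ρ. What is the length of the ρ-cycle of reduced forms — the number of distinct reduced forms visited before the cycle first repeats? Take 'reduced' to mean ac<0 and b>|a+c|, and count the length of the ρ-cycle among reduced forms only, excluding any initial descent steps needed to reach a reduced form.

D = 1956, ⌊√D⌋ = 44
descent: ρ → (-29,-10,16)
descent: ρ → (16,42,-3)  [lands on river]
river: ρ → (-3,42,16)
river: ρ → (16,22,-23)
river: ρ → (-23,24,15)
river: ρ → (15,36,-11)
river: ρ → (-11,30,24)
river: ρ → (24,18,-17)
river: ρ → (-17,16,25)
river: ρ → (25,34,-8)
river: ρ → (-8,30,33)
river: ρ → (33,36,-5)
river: ρ → (-5,44,1)
river: ρ → (1,44,-5)
river: ρ → (-5,36,33)
river: ρ → (33,30,-8)
river: ρ → (-8,34,25)
river: ρ → (25,16,-17)
river: ρ → (-17,18,24)
river: ρ → (24,30,-11)
river: ρ → (-11,36,15)
river: ρ → (15,24,-23)
river: ρ → (-23,22,16)
ρ-cycle length = 22 (tail of 2 descent steps not counted)

22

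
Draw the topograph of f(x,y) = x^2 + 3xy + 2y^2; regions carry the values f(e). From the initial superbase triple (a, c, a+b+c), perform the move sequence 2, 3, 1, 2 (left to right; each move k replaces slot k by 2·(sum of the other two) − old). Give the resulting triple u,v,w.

start (1,2,6) = (f(1,0),f(0,1),f(1,1))
replace slot 2: 2·(1+6) − 2 = 12 → (1,12,6)
replace slot 3: 2·(1+12) − 6 = 20 → (1,12,20)
replace slot 1: 2·(12+20) − 1 = 63 → (63,12,20)
replace slot 2: 2·(63+20) − 12 = 154 → (63,154,20)

63,154,20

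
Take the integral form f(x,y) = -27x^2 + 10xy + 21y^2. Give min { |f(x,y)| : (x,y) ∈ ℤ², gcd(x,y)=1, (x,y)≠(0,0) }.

river: ρ → (21,32,-16)
river: ρ → (-16,32,21)
river: ρ → (21,10,-27)
river: ρ → (-27,44,4)
river: ρ → (4,44,-27)
river: ρ → (-27,10,21)
closes: descent 0, river 6
min |a| on river = 4

4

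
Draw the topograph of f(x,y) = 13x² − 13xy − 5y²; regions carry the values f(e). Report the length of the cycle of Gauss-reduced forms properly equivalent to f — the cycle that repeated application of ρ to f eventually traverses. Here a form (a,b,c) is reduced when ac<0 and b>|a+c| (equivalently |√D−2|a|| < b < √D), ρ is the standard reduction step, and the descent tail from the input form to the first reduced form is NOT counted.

D = 429, ⌊√D⌋ = 20
descent: ρ → (-5,13,13)  [lands on river]
river: ρ → (13,13,-5)
river: ρ → (-5,17,7)
river: ρ → (7,11,-11)
river: ρ → (-11,11,7)
river: ρ → (7,17,-5)
ρ-cycle length = 6 (tail of 1 descent step not counted)

6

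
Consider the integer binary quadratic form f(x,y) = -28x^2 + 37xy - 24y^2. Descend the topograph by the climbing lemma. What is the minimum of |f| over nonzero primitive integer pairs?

translate: b→19 (≡-37 mod 56), so (28,-37,24)→(28,19,15)
flip: (28,19,15)→(15,-19,28)
translate: b→11 (≡-19 mod 30), so (15,-19,28)→(15,11,24)
reduced (well bottom): (15,11,24) with a≤c, −a<b≤a
well minimum |f| = |-15| = 15 (negative-definite)

15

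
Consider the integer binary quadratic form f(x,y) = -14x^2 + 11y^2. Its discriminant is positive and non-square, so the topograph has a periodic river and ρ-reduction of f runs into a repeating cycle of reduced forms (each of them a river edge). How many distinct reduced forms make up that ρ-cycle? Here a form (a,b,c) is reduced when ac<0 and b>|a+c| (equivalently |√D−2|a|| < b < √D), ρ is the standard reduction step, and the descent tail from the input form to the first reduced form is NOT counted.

D = 616, ⌊√D⌋ = 24
descent: ρ → (11,22,-3)  [lands on river]
river: ρ → (-3,20,18)
river: ρ → (18,16,-5)
river: ρ → (-5,24,2)
river: ρ → (2,24,-5)
river: ρ → (-5,16,18)
river: ρ → (18,20,-3)
river: ρ → (-3,22,11)
ρ-cycle length = 8 (tail of 1 descent step not counted)

8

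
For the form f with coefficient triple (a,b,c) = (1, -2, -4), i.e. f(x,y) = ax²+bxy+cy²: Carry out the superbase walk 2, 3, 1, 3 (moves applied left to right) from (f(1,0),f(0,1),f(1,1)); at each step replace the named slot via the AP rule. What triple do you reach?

start (1,-4,-5) = (f(1,0),f(0,1),f(1,1))
replace slot 2: 2·(1+(-5)) − (-4) = -4 → (1,-4,-5)
replace slot 3: 2·(1+(-4)) − (-5) = -1 → (1,-4,-1)
replace slot 1: 2·((-4)+(-1)) − 1 = -11 → (-11,-4,-1)
replace slot 3: 2·((-11)+(-4)) − (-1) = -29 → (-11,-4,-29)

-11,-4,-29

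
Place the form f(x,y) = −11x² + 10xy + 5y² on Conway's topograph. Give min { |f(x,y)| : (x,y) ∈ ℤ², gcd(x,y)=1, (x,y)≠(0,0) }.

river: ρ → (5,10,-11)
river: ρ → (-11,12,4)
river: ρ → (4,12,-11)
river: ρ → (-11,10,5)
closes: descent 0, river 4
min |a| on river = 4

4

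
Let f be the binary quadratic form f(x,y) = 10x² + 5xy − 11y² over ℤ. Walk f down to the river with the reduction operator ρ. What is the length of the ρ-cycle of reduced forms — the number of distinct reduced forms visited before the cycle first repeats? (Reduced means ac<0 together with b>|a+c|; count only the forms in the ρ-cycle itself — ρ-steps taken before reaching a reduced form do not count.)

D = 465, ⌊√D⌋ = 21
river: ρ → (-11,17,4)
river: ρ → (4,15,-15)
river: ρ → (-15,15,4)
river: ρ → (4,17,-11)
river: ρ → (-11,5,10)
river: ρ → (10,15,-6)
river: ρ → (-6,21,1)
river: ρ → (1,21,-6)
river: ρ → (-6,15,10)
river: ρ → (10,5,-11)
ρ-cycle length = 10 (tail of 0 descent steps not counted)

10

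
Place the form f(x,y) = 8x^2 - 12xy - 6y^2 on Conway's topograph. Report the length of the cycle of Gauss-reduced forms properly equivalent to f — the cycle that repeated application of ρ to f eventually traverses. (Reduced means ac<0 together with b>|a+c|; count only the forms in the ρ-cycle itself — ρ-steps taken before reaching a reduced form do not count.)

D = 336, ⌊√D⌋ = 18
descent: ρ → (-6,12,8)  [lands on river]
river: ρ → (8,4,-10)
river: ρ → (-10,16,2)
river: ρ → (2,16,-10)
river: ρ → (-10,4,8)
river: ρ → (8,12,-6)
ρ-cycle length = 6 (tail of 1 descent step not counted)

6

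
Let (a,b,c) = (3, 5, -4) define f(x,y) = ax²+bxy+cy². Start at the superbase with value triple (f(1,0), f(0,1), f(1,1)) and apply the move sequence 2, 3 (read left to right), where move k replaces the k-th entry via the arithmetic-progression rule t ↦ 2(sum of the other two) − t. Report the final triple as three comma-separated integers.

start (3,-4,4) = (f(1,0),f(0,1),f(1,1))
replace slot 2: 2·(3+4) − (-4) = 18 → (3,18,4)
replace slot 3: 2·(3+18) − 4 = 38 → (3,18,38)

3,18,38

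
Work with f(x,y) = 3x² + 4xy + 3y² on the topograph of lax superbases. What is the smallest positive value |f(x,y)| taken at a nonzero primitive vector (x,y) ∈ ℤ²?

translate: b→-2 (≡4 mod 6), so (3,4,3)→(3,-2,2)
flip: (3,-2,2)→(2,2,3)
reduced (well bottom): (2,2,3) with a≤c, −a<b≤a
well minimum = a = 2

2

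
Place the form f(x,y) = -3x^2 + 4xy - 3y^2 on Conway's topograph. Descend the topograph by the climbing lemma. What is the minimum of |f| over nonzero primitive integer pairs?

translate: b→2 (≡-4 mod 6), so (3,-4,3)→(3,2,2)
flip: (3,2,2)→(2,-2,3)
translate: b→2 (≡-2 mod 4), so (2,-2,3)→(2,2,3)
reduced (well bottom): (2,2,3) with a≤c, −a<b≤a
well minimum |f| = |-2| = 2 (negative-definite)

2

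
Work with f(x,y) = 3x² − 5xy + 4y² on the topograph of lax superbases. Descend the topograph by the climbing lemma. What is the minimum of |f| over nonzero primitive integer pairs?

translate: b→1 (≡-5 mod 6), so (3,-5,4)→(3,1,2)
flip: (3,1,2)→(2,-1,3)
reduced (well bottom): (2,-1,3) with a≤c, −a<b≤a
well minimum = a = 2

2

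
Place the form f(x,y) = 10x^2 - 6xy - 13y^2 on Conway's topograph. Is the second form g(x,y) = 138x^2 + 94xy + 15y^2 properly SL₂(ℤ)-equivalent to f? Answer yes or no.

D₁ = 556, D₂ = 556
river cycle of f (length 18): (-13, 6, 10), (10, 14, -9), (-9, 22, 2), (2, 22, -9), (-9, 14, 10), (10, 6, -13), (-13, 20, 3), (3, 22, -6), (-6, 14, 15), (15, 16, -5), … (8 more)
river cycle of g (length 18): (-9, 22, 2), (2, 22, -9), (-9, 14, 10), (10, 6, -13), (-13, 20, 3), (3, 22, -6), (-6, 14, 15), (15, 16, -5), (-5, 14, 18), (18, 22, -1), … (8 more)
cycles coincide ⇒ equivalent

yes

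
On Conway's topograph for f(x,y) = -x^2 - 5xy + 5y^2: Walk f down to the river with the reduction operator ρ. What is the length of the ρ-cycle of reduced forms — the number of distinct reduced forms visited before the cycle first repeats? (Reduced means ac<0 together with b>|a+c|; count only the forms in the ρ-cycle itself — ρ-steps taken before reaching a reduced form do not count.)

D = 45, ⌊√D⌋ = 6
descent: ρ → (5,5,-1)  [lands on river]
river: ρ → (-1,5,5)
ρ-cycle length = 2 (tail of 1 descent step not counted)

2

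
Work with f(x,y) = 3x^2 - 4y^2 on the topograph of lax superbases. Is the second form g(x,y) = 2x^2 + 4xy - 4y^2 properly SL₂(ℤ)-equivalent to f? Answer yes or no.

D₁ = 48, D₂ = 48
river cycle of f (length 2): (3, 6, -1), (-1, 6, 3)
river cycle of g (length 2): (-4, 4, 2), (2, 4, -4)
cycles differ ⇒ inequivalent

no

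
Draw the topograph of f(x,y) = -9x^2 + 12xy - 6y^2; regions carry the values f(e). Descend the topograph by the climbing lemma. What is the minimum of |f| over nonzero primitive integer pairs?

translate: b→6 (≡-12 mod 18), so (9,-12,6)→(9,6,3)
flip: (9,6,3)→(3,-6,9)
translate: b→0 (≡-6 mod 6), so (3,-6,9)→(3,0,6)
reduced (well bottom): (3,0,6) with a≤c, −a<b≤a
well minimum |f| = |-3| = 3 (negative-definite)

3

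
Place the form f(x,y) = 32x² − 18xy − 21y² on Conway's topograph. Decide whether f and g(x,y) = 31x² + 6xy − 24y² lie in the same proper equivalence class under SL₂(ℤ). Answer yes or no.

D₁ = 3012, D₂ = 3012
river cycle of f (length 24): (-21, 18, 32), (32, 46, -7), (-7, 52, 11), (11, 36, -39), (-39, 42, 8), (8, 54, -3), (-3, 54, 8), (8, 42, -39), (-39, 36, 11), (11, 52, -7), … (14 more)
river cycle of g (length 24): (-24, 42, 13), (13, 36, -33), (-33, 30, 16), (16, 34, -29), (-29, 24, 21), (21, 18, -32), (-32, 46, 7), (7, 52, -11), (-11, 36, 39), (39, 42, -8), … (14 more)
cycles differ ⇒ inequivalent

no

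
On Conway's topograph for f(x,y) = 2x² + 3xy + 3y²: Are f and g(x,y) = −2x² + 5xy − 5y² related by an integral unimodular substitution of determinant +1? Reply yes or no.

D₁ = -15, D₂ = -15
f: translate: b→-1 (≡3 mod 4), so (2,3,3)→(2,-1,2)
f: flip: (2,-1,2)→(2,1,2)
f: reduced (well bottom): (2,1,2) with a≤c, −a<b≤a
g is negative-definite; reduce −g:
−g: translate: b→-1 (≡-5 mod 4), so (2,-5,5)→(2,-1,2)
−g: flip: (2,-1,2)→(2,1,2)
−g: reduced (well bottom): (2,1,2) with a≤c, −a<b≤a
flip sign back: reduced form of g is (-2,-1,-2)
reduced forms (2, 1, 2) vs (-2, -1, -2) ⇒ inequivalent

no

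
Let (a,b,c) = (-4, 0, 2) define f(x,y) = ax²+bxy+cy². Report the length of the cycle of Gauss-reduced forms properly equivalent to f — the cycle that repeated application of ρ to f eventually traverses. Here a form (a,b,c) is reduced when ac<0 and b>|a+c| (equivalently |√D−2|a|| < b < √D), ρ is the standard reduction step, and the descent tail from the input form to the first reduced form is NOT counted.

D = 32, ⌊√D⌋ = 5
descent: ρ → (2,4,-2)  [lands on river]
river: ρ → (-2,4,2)
ρ-cycle length = 2 (tail of 1 descent step not counted)

2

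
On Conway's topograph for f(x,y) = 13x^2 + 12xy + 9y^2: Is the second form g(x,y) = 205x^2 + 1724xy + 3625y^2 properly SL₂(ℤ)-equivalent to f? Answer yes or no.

D₁ = -324, D₂ = -324
f: flip: (13,12,9)→(9,-12,13)
f: translate: b→6 (≡-12 mod 18), so (9,-12,13)→(9,6,10)
f: reduced (well bottom): (9,6,10) with a≤c, −a<b≤a
g: translate: b→84 (≡1724 mod 410), so (205,1724,3625)→(205,84,9)
g: flip: (205,84,9)→(9,-84,205)
g: translate: b→6 (≡-84 mod 18), so (9,-84,205)→(9,6,10)
g: reduced (well bottom): (9,6,10) with a≤c, −a<b≤a
reduced forms (9, 6, 10) vs (9, 6, 10) ⇒ equivalent

yes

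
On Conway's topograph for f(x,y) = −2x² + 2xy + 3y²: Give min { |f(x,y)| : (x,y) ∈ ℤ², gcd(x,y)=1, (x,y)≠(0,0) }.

river: ρ → (3,4,-1)
river: ρ → (-1,4,3)
river: ρ → (3,2,-2)
river: ρ → (-2,2,3)
closes: descent 0, river 4
min |a| on river = 1

1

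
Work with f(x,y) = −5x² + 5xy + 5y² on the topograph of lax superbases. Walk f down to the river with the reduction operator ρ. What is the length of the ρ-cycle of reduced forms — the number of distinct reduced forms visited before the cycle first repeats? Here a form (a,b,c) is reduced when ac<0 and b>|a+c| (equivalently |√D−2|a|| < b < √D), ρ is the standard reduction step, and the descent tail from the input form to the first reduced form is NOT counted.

D = 125, ⌊√D⌋ = 11
river: ρ → (5,5,-5)
river: ρ → (-5,5,5)
ρ-cycle length = 2 (tail of 0 descent steps not counted)

2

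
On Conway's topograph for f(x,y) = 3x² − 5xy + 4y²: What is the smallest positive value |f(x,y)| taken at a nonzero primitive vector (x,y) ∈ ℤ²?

translate: b→1 (≡-5 mod 6), so (3,-5,4)→(3,1,2)
flip: (3,1,2)→(2,-1,3)
reduced (well bottom): (2,-1,3) with a≤c, −a<b≤a
well minimum = a = 2

2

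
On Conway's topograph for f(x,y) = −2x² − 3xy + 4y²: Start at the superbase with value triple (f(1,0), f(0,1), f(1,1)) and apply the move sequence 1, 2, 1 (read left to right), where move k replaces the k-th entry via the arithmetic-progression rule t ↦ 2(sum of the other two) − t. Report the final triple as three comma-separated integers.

start (-2,4,-1) = (f(1,0),f(0,1),f(1,1))
replace slot 1: 2·(4+(-1)) − (-2) = 8 → (8,4,-1)
replace slot 2: 2·(8+(-1)) − 4 = 10 → (8,10,-1)
replace slot 1: 2·(10+(-1)) − 8 = 10 → (10,10,-1)

10,10,-1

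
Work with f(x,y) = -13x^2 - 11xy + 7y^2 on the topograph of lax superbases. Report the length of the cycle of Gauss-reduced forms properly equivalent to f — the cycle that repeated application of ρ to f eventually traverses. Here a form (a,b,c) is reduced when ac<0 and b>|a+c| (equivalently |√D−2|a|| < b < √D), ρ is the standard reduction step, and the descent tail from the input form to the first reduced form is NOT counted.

D = 485, ⌊√D⌋ = 22
descent: ρ → (7,11,-13)  [lands on river]
river: ρ → (-13,15,5)
river: ρ → (5,15,-13)
river: ρ → (-13,11,7)
river: ρ → (7,17,-7)
river: ρ → (-7,11,13)
river: ρ → (13,15,-5)
river: ρ → (-5,15,13)
river: ρ → (13,11,-7)
river: ρ → (-7,17,7)
ρ-cycle length = 10 (tail of 1 descent step not counted)

10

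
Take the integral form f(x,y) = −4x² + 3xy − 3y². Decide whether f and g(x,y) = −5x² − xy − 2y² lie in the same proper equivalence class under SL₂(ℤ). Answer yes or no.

D₁ = -39, D₂ = -39
f is negative-definite; reduce −f:
−f: flip: (4,-3,3)→(3,3,4)
−f: reduced (well bottom): (3,3,4) with a≤c, −a<b≤a
flip sign back: reduced form of f is (-3,-3,-4)
g is negative-definite; reduce −g:
−g: flip: (5,1,2)→(2,-1,5)
−g: reduced (well bottom): (2,-1,5) with a≤c, −a<b≤a
flip sign back: reduced form of g is (-2,1,-5)
reduced forms (-3, -3, -4) vs (-2, 1, -5) ⇒ inequivalent

no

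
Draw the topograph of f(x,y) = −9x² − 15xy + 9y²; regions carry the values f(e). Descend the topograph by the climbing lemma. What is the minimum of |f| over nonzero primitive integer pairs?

descent: ρ → (9,15,-9)  [lands on river]
river: ρ → (-9,21,3)
river: ρ → (3,21,-9)
river: ρ → (-9,15,9)
river: ρ → (9,21,-3)
river: ρ → (-3,21,9)
closes: descent 1, river 6
min |a| on river = 3

3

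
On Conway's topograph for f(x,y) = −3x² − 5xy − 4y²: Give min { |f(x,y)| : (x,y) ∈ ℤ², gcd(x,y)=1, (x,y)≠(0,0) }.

translate: b→-1 (≡5 mod 6), so (3,5,4)→(3,-1,2)
flip: (3,-1,2)→(2,1,3)
reduced (well bottom): (2,1,3) with a≤c, −a<b≤a
well minimum |f| = |-2| = 2 (negative-definite)

2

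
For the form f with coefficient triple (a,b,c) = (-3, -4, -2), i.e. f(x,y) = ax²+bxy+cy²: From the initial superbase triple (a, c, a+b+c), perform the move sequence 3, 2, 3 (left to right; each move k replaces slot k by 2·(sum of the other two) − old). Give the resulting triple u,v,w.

start (-3,-2,-9) = (f(1,0),f(0,1),f(1,1))
replace slot 3: 2·((-3)+(-2)) − (-9) = -1 → (-3,-2,-1)
replace slot 2: 2·((-3)+(-1)) − (-2) = -6 → (-3,-6,-1)
replace slot 3: 2·((-3)+(-6)) − (-1) = -17 → (-3,-6,-17)

-3,-6,-17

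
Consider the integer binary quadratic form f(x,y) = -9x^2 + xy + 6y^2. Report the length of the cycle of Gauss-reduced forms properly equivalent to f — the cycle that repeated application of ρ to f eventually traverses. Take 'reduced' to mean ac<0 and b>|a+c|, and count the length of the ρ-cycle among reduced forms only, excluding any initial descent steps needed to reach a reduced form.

D = 217, ⌊√D⌋ = 14
descent: ρ → (6,11,-4)  [lands on river]
river: ρ → (-4,13,3)
river: ρ → (3,11,-8)
river: ρ → (-8,5,6)
river: ρ → (6,7,-7)
river: ρ → (-7,7,6)
river: ρ → (6,5,-8)
river: ρ → (-8,11,3)
river: ρ → (3,13,-4)
river: ρ → (-4,11,6)
river: ρ → (6,13,-2)
river: ρ → (-2,11,12)
river: ρ → (12,13,-1)
river: ρ → (-1,13,12)
river: ρ → (12,11,-2)
river: ρ → (-2,13,6)
ρ-cycle length = 16 (tail of 1 descent step not counted)

16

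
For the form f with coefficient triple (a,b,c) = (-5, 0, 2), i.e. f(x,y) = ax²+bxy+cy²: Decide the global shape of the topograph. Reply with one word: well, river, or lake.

D = b²−4ac = 0² − 4·(-5)·2 = 40
D > 0 non-square ⇒ indefinite ⇒ periodic river

river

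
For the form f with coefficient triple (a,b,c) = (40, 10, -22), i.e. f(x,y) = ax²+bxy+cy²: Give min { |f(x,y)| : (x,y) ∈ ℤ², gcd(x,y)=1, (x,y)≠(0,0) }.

descent: ρ → (-22,34,28)  [lands on river]
river: ρ → (28,22,-28)
river: ρ → (-28,34,22)
river: ρ → (22,54,-8)
river: ρ → (-8,58,8)
river: ρ → (8,54,-22)
closes: descent 1, river 6
min |a| on river = 8

8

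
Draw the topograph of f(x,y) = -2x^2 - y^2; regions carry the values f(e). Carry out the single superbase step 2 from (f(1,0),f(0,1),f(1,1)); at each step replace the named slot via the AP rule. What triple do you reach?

start (-2,-1,-3) = (f(1,0),f(0,1),f(1,1))
replace slot 2: 2·((-2)+(-3)) − (-1) = -9 → (-2,-9,-3)

-2,-9,-3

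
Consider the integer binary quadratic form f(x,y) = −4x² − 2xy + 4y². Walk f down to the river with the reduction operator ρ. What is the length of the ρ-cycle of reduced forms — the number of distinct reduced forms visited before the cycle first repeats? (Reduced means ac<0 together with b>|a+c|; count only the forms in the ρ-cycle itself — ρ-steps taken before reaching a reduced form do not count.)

D = 68, ⌊√D⌋ = 8
descent: ρ → (4,2,-4)  [lands on river]
river: ρ → (-4,6,2)
river: ρ → (2,6,-4)
river: ρ → (-4,2,4)
river: ρ → (4,6,-2)
river: ρ → (-2,6,4)
ρ-cycle length = 6 (tail of 1 descent step not counted)

6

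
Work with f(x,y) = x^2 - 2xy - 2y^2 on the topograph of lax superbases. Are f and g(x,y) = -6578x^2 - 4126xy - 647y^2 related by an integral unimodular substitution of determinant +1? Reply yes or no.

D₁ = 12, D₂ = 12
river cycle of f (length 2): (-2, 2, 1), (1, 2, -2)
river cycle of g (length 2): (-2, 2, 1), (1, 2, -2)
cycles coincide ⇒ equivalent

yes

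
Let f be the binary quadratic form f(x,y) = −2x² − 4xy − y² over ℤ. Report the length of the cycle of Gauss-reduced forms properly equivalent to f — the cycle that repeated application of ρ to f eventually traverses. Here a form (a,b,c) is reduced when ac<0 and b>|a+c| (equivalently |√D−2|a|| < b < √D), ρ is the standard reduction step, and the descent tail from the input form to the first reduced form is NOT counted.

D = 8, ⌊√D⌋ = 2
descent: ρ → (-1,2,1)  [lands on river]
river: ρ → (1,2,-1)
ρ-cycle length = 2 (tail of 1 descent step not counted)

2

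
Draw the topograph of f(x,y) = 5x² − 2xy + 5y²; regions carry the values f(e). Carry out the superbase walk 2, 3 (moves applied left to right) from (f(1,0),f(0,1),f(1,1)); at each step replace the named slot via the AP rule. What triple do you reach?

start (5,5,8) = (f(1,0),f(0,1),f(1,1))
replace slot 2: 2·(5+8) − 5 = 21 → (5,21,8)
replace slot 3: 2·(5+21) − 8 = 44 → (5,21,44)

5,21,44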